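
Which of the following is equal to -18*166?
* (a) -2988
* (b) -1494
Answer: a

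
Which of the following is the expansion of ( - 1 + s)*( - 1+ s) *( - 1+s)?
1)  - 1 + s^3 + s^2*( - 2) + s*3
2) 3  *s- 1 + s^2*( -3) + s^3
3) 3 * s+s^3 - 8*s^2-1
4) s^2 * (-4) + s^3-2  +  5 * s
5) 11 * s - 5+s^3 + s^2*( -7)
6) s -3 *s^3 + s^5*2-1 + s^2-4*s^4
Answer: 2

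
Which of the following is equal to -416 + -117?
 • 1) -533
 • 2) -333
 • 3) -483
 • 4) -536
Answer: 1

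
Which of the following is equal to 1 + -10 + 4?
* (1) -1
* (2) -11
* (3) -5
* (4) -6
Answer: 3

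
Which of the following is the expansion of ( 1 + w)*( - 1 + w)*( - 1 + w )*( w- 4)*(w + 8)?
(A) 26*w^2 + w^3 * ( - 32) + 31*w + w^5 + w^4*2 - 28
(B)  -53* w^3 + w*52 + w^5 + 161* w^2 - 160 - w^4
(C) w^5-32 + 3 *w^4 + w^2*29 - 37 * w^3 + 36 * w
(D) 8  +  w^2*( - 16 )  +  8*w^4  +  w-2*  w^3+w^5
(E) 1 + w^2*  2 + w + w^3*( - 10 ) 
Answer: C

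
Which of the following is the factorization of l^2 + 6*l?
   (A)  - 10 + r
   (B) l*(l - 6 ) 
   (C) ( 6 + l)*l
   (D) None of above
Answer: C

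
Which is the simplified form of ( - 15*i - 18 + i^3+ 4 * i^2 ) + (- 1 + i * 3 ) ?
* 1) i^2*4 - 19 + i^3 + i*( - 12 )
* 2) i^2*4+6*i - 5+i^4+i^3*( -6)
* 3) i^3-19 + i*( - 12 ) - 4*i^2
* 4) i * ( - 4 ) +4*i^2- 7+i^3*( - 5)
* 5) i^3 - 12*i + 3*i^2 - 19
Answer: 1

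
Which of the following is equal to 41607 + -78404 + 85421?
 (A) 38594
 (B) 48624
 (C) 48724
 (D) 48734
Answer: B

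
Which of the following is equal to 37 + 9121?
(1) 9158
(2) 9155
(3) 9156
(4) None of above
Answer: 1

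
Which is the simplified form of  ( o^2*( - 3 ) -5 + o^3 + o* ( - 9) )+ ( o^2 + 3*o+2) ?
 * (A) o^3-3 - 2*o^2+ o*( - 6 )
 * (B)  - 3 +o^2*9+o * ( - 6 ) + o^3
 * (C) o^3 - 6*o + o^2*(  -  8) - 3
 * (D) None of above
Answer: A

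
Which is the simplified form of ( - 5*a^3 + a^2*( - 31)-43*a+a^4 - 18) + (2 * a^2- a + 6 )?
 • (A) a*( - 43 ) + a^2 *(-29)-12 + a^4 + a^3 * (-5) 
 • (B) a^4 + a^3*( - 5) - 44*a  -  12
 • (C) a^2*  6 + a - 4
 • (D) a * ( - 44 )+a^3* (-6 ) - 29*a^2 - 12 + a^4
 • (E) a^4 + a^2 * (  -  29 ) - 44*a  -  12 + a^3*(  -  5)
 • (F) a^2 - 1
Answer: E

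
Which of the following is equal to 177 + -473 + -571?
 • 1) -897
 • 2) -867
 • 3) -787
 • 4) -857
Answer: 2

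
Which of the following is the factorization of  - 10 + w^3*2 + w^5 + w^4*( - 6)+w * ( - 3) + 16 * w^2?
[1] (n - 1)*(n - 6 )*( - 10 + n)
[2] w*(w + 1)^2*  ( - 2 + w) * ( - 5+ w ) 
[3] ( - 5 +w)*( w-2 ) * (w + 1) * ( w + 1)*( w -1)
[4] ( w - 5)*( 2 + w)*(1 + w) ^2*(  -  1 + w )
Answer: 3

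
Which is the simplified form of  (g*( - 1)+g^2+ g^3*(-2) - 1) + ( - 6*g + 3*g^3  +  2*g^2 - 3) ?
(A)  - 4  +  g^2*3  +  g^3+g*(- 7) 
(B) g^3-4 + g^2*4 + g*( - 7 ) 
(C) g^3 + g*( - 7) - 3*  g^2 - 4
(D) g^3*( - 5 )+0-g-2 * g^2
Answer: A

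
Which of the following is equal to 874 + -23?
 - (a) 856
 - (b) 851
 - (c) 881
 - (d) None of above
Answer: b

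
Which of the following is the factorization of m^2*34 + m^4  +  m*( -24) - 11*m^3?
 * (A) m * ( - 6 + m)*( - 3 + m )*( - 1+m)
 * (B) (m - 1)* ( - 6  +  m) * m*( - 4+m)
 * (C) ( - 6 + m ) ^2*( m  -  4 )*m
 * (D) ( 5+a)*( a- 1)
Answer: B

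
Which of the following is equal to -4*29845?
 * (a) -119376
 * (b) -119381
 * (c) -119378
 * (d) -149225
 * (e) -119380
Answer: e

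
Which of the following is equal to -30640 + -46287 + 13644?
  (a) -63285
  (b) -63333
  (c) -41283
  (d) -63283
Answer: d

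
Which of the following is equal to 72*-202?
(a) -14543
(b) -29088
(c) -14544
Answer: c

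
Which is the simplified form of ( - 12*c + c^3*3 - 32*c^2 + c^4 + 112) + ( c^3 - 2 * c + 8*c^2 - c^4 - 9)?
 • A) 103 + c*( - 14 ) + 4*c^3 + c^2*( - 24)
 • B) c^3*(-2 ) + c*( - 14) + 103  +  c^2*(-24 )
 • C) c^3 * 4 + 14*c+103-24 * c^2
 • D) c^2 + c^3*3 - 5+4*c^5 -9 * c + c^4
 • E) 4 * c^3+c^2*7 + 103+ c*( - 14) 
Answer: A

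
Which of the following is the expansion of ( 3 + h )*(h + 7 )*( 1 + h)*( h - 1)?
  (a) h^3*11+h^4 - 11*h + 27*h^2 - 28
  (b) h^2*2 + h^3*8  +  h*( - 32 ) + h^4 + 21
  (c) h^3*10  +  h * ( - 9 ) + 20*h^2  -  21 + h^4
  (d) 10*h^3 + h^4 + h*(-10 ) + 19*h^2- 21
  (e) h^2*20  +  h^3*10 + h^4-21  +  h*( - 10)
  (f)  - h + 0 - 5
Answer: e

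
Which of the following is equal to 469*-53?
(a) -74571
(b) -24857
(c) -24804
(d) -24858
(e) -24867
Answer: b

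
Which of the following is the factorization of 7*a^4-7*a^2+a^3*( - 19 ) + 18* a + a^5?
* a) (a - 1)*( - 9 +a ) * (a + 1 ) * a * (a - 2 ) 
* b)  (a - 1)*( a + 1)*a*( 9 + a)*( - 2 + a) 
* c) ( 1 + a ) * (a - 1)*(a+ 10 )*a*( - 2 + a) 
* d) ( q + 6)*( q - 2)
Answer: b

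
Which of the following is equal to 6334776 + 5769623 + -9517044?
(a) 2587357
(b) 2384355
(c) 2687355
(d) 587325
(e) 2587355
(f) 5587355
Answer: e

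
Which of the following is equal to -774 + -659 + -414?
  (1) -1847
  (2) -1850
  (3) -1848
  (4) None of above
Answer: 1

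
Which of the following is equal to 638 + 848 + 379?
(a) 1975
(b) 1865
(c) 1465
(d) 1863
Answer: b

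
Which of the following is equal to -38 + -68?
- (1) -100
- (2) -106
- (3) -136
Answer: 2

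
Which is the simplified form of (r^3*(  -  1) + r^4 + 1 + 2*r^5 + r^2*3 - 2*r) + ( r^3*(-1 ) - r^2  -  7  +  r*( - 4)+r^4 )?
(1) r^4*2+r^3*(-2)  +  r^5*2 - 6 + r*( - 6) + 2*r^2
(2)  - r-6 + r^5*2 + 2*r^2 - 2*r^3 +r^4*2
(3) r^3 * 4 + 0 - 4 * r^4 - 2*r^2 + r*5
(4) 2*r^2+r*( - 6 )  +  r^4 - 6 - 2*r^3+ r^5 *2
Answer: 1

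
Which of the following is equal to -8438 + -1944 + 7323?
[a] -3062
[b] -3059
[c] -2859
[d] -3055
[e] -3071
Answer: b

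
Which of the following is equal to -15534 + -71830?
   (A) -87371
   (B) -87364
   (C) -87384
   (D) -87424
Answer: B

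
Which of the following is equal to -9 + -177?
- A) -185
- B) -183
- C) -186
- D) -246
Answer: C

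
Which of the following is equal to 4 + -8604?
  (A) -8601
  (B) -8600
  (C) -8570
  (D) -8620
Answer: B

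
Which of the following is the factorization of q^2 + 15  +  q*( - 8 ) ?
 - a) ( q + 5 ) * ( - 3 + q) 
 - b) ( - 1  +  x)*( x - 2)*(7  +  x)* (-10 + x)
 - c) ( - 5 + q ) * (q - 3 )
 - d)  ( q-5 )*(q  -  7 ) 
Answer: c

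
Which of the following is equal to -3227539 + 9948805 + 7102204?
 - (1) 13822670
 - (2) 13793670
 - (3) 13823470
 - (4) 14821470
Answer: 3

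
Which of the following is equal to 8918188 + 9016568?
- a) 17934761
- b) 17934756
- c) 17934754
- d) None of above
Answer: b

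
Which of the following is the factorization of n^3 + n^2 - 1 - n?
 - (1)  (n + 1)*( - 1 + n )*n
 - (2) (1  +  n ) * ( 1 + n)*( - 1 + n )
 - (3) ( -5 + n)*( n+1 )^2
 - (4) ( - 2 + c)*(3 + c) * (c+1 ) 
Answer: 2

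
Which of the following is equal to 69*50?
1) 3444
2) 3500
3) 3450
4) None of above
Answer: 3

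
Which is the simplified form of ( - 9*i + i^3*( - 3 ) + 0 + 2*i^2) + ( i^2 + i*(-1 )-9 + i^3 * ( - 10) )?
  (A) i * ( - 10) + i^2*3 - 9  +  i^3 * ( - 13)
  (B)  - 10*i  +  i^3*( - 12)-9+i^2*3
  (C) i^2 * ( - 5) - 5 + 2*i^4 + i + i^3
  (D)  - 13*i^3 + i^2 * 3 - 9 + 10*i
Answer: A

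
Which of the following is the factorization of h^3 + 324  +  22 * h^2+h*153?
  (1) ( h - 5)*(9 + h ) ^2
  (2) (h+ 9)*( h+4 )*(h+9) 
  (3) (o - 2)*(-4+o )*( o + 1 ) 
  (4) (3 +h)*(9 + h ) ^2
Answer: 2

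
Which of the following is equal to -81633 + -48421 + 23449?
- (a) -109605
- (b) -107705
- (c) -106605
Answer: c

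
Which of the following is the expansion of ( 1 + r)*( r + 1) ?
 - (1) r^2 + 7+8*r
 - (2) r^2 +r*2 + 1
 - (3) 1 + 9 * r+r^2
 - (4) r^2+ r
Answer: 2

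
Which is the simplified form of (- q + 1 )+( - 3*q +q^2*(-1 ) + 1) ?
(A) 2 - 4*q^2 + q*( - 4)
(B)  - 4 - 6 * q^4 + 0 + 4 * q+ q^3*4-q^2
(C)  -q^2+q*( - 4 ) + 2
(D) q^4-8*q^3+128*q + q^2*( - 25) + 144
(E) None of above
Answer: C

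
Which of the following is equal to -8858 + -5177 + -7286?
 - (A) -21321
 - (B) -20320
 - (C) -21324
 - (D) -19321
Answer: A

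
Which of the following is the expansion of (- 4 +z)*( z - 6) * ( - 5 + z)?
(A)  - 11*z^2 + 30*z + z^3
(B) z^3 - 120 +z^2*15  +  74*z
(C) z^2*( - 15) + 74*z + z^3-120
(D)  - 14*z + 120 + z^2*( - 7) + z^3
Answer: C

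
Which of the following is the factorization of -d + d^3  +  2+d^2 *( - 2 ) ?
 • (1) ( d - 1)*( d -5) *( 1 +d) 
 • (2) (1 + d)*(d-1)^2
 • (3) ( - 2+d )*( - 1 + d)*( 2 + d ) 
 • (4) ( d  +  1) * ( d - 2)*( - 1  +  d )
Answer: 4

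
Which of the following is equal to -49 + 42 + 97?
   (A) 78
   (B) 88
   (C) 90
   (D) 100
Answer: C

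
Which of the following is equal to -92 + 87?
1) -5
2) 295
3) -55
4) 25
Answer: 1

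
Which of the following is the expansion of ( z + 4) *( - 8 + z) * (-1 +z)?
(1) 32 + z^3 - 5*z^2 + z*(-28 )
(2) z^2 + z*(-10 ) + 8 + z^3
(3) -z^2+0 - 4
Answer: 1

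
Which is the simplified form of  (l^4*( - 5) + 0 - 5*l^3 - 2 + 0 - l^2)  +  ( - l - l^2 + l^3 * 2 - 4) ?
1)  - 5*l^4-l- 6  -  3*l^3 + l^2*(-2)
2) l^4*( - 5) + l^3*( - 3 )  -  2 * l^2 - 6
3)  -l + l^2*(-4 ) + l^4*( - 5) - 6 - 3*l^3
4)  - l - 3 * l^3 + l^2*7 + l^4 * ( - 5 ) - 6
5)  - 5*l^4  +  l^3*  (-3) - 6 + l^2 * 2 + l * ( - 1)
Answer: 1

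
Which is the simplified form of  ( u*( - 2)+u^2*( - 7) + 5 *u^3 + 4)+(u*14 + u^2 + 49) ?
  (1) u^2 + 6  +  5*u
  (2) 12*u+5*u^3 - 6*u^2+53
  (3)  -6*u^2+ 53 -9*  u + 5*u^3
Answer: 2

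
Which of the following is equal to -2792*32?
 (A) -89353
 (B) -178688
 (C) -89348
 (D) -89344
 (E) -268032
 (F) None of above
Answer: D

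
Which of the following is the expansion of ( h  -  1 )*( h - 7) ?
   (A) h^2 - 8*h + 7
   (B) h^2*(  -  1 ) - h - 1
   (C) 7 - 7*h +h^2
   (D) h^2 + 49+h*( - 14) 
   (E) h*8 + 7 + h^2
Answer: A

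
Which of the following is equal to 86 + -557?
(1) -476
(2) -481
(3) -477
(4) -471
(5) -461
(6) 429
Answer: 4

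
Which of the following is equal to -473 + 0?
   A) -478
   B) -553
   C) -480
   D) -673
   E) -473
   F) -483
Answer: E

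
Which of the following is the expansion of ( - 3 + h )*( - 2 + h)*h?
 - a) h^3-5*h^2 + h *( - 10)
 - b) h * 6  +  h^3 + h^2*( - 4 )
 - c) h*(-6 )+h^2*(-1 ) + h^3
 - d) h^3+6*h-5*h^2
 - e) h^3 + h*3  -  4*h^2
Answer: d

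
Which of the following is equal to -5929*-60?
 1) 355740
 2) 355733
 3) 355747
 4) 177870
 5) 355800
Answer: 1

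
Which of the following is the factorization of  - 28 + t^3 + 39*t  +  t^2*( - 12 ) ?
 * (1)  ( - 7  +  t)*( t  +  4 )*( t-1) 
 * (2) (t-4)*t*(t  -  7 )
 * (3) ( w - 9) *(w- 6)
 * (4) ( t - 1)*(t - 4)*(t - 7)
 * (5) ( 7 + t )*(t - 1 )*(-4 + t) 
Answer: 4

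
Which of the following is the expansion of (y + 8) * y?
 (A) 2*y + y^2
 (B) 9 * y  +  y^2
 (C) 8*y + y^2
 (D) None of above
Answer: C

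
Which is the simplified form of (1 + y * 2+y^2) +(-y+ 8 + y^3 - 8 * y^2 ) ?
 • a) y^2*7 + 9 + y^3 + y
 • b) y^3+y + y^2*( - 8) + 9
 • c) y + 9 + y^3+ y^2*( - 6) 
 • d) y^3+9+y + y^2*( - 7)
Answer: d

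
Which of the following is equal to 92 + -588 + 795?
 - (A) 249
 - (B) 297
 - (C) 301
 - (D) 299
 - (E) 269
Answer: D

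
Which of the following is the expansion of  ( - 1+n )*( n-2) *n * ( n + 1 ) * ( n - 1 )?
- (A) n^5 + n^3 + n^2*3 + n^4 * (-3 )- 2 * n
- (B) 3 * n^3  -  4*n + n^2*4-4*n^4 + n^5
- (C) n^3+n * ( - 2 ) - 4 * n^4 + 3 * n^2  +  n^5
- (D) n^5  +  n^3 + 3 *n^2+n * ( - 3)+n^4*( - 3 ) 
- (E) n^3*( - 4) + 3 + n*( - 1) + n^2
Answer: A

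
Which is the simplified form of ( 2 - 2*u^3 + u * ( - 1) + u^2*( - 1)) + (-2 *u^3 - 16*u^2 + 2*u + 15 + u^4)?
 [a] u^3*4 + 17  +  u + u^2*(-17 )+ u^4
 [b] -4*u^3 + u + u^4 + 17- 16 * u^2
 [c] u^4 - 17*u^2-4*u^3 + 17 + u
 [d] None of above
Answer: c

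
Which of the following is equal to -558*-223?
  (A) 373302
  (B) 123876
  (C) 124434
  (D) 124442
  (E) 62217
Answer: C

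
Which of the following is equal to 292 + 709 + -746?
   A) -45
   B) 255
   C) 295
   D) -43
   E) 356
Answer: B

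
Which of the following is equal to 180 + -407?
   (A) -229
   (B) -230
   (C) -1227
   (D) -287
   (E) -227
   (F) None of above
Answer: E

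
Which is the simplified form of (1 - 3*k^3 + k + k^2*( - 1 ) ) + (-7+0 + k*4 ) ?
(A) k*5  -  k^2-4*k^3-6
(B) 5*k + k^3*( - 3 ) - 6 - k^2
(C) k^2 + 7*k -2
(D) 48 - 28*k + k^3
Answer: B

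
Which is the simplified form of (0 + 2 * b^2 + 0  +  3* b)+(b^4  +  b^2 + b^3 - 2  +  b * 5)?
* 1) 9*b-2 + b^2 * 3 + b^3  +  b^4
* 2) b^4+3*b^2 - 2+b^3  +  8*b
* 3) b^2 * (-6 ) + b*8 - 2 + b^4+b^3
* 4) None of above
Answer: 2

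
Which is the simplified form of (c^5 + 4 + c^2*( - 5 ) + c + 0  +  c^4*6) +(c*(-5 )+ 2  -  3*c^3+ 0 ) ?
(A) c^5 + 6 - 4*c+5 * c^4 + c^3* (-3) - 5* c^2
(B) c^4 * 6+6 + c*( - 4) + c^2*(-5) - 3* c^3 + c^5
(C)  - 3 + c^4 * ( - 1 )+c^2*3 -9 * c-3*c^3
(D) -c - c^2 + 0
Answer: B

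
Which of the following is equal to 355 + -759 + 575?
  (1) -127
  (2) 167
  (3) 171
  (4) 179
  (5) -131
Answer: 3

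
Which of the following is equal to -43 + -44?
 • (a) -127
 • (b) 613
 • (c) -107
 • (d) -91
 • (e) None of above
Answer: e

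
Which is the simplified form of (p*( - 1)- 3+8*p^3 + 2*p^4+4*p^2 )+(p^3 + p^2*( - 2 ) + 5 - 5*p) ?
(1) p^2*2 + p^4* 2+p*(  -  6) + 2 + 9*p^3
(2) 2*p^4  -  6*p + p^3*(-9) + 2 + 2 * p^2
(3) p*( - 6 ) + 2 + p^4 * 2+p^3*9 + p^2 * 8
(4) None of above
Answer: 1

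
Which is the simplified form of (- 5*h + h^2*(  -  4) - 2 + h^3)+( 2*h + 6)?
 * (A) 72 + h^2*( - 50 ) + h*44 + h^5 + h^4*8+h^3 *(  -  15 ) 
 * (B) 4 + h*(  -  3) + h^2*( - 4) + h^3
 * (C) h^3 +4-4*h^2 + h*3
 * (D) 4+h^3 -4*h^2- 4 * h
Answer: B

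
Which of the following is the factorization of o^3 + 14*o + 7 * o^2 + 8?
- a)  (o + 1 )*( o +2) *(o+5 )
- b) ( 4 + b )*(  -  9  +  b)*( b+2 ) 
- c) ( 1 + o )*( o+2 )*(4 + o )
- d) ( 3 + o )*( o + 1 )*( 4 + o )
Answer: c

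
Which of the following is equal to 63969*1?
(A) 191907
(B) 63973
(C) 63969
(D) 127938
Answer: C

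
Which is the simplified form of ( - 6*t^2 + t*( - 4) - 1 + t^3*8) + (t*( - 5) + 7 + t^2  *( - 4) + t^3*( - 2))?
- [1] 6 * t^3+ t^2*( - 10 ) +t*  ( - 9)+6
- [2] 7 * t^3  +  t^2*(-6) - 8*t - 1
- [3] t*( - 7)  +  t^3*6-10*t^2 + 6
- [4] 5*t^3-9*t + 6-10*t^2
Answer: 1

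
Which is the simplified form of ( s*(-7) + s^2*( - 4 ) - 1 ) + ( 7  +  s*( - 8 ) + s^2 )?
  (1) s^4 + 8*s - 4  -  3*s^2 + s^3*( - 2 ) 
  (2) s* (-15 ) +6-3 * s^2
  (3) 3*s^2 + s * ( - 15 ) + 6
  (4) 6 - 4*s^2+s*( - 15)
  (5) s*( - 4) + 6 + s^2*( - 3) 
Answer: 2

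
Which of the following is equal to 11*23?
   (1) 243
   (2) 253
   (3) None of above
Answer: 2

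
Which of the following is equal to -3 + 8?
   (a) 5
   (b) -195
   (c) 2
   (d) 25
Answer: a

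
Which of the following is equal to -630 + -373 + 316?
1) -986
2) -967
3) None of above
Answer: 3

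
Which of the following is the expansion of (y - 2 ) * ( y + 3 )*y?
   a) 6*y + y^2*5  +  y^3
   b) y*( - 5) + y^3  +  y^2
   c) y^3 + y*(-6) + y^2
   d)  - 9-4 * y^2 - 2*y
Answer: c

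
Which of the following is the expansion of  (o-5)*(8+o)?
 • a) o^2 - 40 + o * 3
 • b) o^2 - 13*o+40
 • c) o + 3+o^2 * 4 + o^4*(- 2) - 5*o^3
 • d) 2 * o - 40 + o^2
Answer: a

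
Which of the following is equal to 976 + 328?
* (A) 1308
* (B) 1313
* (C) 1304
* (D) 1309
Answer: C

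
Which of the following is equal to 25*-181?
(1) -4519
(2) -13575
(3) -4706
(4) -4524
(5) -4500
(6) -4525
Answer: 6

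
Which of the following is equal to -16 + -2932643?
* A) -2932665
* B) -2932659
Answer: B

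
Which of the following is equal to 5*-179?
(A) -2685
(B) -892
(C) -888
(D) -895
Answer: D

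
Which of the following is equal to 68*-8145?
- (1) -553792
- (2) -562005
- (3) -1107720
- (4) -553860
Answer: 4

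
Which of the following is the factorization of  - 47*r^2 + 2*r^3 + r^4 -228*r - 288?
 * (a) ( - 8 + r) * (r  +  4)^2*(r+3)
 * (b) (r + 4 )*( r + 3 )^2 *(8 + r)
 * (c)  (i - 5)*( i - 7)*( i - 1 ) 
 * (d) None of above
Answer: d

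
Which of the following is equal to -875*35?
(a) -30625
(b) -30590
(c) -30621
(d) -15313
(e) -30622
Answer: a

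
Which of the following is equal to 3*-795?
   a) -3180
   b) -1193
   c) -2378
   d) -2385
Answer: d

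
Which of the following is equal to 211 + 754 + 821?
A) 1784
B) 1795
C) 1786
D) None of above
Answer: C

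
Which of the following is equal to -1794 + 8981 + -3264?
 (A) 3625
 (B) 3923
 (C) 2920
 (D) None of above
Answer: B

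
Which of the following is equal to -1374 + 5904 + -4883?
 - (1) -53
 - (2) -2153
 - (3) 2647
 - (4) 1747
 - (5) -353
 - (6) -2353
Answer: 5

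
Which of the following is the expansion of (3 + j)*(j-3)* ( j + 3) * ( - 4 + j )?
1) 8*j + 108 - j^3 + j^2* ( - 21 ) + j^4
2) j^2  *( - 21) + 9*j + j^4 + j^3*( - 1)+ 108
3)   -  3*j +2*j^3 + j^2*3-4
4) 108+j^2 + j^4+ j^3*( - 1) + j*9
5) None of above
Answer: 2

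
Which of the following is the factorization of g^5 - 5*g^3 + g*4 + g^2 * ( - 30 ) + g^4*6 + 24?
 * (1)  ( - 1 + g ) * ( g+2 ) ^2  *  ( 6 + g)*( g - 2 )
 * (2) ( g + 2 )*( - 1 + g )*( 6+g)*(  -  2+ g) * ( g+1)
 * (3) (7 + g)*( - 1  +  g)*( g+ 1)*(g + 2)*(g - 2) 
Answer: 2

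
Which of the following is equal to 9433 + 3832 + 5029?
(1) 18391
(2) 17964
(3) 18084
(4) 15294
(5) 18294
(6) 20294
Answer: 5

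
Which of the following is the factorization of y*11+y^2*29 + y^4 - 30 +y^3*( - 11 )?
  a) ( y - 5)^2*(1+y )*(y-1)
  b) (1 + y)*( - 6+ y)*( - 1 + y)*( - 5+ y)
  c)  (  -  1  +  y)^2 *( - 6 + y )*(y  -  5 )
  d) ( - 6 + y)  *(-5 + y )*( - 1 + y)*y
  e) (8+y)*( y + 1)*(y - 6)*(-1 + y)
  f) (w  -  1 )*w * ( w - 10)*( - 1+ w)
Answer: b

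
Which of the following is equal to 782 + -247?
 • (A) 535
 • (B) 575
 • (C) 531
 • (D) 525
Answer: A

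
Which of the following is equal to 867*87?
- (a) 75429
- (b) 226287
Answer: a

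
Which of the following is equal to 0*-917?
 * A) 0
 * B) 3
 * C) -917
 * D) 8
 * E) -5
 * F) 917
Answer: A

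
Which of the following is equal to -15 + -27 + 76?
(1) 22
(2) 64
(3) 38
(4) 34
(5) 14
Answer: 4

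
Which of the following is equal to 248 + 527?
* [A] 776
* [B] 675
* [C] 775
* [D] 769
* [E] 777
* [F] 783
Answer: C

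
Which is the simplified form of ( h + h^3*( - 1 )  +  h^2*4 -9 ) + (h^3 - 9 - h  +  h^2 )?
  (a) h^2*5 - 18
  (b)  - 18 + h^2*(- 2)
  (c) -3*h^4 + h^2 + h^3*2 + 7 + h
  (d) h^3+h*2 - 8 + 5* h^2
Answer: a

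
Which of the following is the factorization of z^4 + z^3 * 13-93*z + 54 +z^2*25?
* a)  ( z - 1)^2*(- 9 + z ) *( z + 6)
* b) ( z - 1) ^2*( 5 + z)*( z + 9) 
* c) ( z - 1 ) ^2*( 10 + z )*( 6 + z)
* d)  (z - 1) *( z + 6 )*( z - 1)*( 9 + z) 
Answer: d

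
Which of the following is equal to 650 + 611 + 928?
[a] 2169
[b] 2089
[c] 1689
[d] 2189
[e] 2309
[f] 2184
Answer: d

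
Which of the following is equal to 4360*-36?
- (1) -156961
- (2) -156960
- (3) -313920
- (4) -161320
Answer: 2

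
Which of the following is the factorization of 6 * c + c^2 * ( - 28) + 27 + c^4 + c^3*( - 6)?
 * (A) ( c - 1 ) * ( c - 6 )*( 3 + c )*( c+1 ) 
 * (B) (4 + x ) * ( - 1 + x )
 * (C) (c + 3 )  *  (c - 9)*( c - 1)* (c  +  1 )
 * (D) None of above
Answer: C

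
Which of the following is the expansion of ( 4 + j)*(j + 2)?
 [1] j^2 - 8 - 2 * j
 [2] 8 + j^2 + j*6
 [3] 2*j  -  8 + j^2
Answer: 2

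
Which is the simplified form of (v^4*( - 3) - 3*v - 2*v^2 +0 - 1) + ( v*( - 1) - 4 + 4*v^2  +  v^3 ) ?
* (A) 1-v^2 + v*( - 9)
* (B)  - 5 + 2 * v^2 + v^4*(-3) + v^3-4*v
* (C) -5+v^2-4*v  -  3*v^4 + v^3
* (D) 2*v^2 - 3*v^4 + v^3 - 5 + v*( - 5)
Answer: B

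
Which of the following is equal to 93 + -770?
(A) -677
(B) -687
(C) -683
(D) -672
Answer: A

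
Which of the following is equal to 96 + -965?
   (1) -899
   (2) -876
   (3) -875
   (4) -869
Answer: 4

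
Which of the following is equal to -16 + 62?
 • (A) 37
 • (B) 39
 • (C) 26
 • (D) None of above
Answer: D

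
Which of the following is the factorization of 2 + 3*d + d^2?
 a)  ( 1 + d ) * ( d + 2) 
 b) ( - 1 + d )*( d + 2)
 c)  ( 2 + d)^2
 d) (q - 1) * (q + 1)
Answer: a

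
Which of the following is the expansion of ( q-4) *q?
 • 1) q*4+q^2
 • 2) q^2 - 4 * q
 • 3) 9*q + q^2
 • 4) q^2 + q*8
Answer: 2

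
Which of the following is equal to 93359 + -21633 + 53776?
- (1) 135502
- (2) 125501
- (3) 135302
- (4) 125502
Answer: 4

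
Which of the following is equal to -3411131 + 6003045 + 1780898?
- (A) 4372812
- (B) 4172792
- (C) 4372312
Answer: A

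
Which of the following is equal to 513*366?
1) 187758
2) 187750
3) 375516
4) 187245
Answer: 1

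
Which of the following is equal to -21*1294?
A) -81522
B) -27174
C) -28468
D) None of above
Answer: B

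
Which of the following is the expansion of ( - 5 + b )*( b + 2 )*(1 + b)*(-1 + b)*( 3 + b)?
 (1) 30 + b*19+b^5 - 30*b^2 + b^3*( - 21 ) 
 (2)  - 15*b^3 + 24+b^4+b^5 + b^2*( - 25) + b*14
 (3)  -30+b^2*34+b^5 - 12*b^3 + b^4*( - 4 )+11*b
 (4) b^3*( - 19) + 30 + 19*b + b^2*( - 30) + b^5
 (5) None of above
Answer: 5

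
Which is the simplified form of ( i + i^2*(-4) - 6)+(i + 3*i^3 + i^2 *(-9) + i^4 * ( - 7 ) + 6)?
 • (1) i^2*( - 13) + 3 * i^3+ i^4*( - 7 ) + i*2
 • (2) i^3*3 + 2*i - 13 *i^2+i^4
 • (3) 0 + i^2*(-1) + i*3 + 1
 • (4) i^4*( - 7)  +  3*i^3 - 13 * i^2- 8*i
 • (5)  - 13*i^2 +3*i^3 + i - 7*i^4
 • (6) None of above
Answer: 1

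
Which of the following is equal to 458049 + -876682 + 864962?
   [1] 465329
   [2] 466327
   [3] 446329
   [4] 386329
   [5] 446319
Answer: 3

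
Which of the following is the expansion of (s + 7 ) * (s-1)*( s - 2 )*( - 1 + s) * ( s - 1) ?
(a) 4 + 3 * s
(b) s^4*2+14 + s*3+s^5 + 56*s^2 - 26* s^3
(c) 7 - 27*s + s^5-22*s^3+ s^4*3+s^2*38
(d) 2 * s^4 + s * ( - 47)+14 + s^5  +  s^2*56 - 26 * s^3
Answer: d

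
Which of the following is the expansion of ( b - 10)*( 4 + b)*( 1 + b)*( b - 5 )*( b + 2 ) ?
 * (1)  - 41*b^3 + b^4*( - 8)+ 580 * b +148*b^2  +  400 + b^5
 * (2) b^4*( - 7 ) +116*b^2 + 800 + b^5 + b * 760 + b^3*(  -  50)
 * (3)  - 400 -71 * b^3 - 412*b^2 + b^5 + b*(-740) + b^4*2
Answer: 1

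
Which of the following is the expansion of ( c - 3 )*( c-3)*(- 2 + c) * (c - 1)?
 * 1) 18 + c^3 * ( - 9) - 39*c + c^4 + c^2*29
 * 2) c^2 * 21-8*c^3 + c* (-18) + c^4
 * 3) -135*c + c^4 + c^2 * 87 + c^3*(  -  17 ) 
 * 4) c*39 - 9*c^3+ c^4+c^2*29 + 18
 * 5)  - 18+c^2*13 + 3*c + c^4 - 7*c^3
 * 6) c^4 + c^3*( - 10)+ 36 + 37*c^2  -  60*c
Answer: 1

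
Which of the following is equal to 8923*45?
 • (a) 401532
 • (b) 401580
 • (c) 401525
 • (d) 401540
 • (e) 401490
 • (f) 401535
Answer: f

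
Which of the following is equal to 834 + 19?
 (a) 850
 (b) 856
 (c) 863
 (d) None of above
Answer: d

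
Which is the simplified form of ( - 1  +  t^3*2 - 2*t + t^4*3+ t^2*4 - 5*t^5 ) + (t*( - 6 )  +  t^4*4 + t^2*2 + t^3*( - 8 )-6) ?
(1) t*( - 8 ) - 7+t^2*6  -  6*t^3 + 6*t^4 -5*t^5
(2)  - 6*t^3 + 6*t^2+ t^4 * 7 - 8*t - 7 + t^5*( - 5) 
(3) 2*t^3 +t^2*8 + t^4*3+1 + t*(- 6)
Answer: 2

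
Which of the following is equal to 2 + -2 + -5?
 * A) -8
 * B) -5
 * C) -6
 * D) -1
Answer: B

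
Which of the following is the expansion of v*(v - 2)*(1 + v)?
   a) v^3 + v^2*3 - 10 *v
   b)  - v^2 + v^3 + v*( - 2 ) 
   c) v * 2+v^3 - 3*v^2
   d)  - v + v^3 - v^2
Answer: b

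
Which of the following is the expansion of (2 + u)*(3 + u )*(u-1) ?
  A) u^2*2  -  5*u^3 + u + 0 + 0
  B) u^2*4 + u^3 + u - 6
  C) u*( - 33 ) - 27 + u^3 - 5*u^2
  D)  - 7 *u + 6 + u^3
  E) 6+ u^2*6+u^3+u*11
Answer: B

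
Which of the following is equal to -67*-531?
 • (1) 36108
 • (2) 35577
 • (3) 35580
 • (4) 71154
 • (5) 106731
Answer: 2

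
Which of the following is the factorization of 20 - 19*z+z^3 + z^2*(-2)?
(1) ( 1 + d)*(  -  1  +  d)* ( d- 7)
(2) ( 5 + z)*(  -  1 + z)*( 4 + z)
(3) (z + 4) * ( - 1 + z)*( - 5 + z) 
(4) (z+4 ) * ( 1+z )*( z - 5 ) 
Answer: 3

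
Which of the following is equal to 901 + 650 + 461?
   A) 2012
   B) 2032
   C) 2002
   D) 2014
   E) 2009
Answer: A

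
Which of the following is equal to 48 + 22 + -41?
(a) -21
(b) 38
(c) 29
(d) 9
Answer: c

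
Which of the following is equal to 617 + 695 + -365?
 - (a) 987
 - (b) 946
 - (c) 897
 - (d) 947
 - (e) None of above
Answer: d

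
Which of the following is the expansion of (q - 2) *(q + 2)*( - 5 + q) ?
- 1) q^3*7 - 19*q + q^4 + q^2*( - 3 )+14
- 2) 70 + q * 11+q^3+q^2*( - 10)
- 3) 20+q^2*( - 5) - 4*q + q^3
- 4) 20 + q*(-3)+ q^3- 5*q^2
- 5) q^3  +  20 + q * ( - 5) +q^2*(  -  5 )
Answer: 3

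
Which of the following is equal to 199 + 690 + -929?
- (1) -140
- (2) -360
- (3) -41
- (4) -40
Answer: 4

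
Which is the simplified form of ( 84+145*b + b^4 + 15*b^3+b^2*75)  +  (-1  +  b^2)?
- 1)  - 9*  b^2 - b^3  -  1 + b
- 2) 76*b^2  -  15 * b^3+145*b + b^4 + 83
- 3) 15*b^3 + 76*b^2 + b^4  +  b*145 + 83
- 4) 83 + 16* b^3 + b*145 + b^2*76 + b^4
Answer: 3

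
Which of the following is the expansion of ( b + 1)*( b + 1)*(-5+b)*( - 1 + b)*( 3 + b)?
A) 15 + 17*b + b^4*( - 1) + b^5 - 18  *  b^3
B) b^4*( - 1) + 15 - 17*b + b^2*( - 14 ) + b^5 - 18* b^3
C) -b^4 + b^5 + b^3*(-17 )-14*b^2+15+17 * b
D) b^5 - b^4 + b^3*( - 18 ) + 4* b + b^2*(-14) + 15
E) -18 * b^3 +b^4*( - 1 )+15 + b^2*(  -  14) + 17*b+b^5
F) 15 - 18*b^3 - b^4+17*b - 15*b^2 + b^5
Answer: E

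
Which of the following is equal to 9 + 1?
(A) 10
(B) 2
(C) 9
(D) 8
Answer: A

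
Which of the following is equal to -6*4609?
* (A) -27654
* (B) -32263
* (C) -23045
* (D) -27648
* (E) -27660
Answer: A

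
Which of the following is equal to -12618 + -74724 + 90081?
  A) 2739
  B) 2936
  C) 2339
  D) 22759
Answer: A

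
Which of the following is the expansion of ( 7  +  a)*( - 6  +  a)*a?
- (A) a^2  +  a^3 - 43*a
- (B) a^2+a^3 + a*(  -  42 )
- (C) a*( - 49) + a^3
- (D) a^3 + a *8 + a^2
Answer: B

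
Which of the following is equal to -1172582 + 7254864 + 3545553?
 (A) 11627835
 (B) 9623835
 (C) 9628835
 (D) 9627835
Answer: D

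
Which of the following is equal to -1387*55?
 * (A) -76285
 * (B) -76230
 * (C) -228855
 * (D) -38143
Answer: A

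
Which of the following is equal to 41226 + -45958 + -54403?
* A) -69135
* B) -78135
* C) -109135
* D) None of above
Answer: D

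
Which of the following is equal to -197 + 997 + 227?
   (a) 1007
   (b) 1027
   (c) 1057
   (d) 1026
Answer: b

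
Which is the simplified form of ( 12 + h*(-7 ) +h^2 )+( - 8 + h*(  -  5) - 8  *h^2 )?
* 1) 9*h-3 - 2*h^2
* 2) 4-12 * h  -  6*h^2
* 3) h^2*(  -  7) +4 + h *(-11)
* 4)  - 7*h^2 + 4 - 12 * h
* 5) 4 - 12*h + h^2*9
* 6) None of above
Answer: 4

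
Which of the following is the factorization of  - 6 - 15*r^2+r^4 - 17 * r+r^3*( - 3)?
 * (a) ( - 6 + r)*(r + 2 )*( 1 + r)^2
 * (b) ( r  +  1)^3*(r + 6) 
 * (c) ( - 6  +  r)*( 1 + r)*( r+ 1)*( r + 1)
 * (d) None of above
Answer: c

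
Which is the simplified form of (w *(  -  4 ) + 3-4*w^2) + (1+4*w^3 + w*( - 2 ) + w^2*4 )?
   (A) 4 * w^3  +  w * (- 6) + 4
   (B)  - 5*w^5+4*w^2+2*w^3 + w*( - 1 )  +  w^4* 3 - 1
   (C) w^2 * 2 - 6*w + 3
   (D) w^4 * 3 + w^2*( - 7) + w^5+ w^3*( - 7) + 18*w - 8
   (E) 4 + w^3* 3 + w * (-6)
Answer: A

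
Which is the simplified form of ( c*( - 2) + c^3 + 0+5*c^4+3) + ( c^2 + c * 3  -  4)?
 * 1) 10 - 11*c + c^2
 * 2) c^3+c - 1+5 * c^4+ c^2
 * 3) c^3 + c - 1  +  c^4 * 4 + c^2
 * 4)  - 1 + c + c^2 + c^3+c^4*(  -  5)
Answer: 2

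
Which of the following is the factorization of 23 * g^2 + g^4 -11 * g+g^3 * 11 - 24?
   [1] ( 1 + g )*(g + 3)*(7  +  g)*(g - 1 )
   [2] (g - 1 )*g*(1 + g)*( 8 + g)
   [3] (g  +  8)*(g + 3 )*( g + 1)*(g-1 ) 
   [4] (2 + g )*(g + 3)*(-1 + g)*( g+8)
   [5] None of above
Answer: 3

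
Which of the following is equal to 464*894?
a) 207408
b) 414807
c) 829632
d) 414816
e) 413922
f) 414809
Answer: d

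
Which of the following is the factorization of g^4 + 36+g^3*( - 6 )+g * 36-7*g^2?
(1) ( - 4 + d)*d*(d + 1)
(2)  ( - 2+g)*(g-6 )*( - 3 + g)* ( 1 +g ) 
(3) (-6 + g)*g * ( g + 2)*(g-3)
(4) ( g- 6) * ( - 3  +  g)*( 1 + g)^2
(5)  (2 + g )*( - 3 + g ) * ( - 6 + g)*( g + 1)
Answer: 5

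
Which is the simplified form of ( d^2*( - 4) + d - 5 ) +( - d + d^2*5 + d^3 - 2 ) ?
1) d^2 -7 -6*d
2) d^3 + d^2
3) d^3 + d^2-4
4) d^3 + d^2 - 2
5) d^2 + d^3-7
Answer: 5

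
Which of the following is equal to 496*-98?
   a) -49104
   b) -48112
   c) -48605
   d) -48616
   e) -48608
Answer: e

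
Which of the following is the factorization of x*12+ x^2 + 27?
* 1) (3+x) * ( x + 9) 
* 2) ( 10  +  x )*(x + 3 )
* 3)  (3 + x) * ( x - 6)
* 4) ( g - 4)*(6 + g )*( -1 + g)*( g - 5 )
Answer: 1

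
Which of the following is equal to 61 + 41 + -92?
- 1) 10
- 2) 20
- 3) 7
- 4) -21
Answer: 1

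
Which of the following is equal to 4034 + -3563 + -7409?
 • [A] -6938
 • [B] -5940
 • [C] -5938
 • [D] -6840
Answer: A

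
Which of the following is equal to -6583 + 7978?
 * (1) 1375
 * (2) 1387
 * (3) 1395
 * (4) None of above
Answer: 3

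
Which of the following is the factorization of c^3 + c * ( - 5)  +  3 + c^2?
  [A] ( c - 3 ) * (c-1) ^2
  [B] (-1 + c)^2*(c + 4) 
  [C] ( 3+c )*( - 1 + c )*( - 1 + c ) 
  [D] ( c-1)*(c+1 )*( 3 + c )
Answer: C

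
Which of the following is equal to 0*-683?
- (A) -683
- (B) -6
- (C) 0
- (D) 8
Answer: C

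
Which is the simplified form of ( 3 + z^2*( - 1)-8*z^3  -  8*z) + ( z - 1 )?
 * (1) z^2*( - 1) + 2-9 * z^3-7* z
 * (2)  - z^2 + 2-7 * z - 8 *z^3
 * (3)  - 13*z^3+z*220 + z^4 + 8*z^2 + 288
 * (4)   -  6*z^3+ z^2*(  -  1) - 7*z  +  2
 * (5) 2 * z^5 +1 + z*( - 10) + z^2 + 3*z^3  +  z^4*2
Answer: 2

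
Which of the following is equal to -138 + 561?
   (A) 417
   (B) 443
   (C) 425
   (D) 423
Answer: D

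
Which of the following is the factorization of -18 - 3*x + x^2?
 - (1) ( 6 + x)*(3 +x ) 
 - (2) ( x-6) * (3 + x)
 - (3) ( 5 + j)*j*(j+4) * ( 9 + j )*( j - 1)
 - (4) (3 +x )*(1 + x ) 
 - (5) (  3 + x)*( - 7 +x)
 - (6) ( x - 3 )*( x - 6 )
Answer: 2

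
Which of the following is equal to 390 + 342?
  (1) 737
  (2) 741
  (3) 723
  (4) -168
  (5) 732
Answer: 5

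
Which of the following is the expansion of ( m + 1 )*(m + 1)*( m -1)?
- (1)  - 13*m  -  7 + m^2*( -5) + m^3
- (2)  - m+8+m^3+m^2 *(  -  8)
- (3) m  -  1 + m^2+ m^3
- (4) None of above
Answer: 4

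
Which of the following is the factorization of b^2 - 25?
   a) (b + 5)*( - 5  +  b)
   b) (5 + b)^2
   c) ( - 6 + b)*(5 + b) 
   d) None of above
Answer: a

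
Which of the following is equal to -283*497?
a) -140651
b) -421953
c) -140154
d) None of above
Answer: a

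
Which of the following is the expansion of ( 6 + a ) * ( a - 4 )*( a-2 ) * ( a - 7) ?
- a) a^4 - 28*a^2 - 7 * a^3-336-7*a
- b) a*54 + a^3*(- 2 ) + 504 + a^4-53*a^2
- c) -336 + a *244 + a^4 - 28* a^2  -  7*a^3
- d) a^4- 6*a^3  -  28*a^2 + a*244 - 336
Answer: c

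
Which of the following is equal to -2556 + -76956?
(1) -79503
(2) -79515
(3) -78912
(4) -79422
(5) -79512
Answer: 5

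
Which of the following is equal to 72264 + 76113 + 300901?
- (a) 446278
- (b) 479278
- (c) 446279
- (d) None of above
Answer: d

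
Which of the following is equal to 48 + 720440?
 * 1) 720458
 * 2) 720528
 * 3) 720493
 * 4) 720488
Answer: 4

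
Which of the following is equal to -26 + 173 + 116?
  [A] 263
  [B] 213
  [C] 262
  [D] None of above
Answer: A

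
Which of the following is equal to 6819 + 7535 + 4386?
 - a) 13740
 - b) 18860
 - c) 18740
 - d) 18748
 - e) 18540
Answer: c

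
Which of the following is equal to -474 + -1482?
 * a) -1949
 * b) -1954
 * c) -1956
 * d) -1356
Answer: c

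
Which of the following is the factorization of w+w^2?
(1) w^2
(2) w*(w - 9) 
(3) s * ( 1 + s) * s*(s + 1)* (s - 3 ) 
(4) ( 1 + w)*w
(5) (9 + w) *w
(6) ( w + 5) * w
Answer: 4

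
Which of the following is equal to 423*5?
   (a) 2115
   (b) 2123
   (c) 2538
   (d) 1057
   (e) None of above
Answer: a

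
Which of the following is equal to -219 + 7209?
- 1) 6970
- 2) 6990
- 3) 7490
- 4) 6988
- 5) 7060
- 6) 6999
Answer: 2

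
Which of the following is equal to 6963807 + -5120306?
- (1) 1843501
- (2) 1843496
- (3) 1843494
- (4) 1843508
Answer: 1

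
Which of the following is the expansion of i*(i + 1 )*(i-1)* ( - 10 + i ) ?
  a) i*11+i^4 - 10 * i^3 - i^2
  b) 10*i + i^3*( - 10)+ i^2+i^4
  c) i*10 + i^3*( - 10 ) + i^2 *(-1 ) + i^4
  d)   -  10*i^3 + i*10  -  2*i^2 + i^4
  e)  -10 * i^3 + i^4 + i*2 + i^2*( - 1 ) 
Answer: c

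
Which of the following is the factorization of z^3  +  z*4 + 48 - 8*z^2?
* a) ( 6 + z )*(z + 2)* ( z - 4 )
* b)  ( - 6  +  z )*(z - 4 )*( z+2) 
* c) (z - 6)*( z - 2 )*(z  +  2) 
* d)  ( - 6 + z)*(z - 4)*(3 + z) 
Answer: b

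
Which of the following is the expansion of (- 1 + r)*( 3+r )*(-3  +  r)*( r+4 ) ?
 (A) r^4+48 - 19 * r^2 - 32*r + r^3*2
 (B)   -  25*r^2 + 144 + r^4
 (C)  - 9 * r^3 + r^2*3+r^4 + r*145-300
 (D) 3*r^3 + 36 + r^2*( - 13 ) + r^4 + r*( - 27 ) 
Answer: D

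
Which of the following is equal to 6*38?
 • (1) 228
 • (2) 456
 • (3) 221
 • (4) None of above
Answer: 1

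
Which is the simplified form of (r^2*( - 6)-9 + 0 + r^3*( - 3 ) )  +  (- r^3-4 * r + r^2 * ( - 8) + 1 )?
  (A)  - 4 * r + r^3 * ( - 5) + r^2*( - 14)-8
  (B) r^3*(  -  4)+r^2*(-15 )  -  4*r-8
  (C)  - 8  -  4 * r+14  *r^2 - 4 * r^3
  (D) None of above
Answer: D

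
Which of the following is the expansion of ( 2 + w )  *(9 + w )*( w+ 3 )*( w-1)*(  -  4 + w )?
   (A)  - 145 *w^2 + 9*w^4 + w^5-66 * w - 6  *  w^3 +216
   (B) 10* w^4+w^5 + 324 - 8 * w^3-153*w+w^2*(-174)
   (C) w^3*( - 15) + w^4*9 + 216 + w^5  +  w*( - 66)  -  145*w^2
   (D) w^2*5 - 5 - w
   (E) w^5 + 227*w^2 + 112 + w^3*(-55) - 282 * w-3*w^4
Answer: C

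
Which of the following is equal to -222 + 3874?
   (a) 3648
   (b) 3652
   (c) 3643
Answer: b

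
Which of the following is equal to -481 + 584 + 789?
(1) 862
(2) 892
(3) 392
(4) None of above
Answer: 2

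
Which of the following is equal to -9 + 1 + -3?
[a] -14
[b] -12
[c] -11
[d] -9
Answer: c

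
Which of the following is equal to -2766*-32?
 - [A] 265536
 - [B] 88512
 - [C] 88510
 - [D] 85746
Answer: B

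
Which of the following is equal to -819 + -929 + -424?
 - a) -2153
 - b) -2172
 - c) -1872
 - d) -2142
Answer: b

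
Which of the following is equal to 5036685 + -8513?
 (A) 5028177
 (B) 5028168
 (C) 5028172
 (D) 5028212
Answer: C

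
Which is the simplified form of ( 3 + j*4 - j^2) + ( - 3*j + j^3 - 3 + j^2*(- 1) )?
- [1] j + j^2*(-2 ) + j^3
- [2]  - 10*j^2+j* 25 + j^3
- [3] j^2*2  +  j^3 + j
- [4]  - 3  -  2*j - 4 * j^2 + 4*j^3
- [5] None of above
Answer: 1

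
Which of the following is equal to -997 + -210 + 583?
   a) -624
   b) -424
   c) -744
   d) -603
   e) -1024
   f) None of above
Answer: a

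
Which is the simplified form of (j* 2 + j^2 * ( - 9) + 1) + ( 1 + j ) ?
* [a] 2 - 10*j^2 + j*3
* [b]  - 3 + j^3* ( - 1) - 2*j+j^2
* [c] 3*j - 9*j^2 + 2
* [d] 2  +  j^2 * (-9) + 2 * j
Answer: c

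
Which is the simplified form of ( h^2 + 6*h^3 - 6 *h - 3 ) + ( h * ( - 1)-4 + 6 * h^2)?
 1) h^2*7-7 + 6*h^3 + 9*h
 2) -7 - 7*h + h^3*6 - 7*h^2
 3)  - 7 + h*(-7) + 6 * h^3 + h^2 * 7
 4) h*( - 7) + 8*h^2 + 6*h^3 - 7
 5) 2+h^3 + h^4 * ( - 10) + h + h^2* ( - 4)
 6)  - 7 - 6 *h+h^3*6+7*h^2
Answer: 3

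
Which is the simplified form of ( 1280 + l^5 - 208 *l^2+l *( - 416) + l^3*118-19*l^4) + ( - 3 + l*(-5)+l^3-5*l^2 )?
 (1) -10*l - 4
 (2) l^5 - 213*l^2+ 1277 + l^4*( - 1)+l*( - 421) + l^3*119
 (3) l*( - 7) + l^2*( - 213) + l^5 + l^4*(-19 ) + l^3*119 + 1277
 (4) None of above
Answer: 4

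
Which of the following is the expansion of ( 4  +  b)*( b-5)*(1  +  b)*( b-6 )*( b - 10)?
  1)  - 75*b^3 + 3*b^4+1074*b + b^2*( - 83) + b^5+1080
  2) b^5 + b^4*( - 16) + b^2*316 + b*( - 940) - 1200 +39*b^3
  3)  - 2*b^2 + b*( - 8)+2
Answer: 2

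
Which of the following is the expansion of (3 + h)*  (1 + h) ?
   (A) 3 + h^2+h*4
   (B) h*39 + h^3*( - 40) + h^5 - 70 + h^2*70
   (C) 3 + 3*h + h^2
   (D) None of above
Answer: A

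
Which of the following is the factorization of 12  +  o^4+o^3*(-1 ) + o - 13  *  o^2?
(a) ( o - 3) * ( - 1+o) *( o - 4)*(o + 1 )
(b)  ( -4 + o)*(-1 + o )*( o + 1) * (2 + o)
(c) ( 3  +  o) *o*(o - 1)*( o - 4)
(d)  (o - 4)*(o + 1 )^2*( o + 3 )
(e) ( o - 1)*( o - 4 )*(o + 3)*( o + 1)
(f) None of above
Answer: e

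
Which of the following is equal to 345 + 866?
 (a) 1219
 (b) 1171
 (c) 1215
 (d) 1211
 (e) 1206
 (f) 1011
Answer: d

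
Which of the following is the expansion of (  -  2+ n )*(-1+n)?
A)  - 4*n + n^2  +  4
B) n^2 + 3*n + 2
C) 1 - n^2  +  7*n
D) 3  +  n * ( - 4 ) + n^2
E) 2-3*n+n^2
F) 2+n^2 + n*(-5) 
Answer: E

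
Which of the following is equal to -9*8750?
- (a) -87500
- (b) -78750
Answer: b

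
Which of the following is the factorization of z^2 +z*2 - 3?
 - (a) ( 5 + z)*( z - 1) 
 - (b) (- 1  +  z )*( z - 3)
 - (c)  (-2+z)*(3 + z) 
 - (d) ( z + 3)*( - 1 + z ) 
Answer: d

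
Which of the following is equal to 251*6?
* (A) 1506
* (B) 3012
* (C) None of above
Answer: A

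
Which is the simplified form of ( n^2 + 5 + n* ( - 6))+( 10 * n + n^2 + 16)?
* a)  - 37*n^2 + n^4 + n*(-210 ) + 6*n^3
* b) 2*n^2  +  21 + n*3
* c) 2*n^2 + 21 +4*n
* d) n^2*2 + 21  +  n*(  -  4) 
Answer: c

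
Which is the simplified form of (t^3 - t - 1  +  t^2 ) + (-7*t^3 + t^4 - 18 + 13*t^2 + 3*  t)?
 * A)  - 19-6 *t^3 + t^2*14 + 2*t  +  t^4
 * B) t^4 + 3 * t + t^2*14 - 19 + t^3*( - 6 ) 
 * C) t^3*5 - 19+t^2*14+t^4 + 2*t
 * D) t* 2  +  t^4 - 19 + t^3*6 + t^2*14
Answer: A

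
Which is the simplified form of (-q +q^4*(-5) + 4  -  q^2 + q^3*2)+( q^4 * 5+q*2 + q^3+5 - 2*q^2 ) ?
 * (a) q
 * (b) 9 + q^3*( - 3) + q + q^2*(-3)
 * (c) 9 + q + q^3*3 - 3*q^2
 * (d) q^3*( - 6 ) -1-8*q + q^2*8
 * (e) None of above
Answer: c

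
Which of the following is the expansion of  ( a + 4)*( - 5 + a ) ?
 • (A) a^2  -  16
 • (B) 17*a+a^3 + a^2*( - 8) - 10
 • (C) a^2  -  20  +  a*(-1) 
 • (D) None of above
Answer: C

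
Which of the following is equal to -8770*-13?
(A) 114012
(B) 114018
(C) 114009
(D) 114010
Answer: D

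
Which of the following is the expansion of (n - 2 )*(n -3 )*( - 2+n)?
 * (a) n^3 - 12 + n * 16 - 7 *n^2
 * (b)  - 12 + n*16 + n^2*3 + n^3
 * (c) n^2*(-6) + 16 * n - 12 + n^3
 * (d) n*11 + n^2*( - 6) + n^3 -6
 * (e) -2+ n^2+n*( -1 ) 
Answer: a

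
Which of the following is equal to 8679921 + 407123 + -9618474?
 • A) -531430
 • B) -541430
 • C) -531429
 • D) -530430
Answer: A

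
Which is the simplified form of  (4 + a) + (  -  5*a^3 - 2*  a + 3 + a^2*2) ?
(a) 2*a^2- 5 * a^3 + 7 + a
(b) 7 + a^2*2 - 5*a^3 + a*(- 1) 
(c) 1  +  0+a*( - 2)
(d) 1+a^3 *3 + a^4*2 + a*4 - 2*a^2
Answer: b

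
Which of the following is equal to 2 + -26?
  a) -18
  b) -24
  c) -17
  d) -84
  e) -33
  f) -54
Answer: b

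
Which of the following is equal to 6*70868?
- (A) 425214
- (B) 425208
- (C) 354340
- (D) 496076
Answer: B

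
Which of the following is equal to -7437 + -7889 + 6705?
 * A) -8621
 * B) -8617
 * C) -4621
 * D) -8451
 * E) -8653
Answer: A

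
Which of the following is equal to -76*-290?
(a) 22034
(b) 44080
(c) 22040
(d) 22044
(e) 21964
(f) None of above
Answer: c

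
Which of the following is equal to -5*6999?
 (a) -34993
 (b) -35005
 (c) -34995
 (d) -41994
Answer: c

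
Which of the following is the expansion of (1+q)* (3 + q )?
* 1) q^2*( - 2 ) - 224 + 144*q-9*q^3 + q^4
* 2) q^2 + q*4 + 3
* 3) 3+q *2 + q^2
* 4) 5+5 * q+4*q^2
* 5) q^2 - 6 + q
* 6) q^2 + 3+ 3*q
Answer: 2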